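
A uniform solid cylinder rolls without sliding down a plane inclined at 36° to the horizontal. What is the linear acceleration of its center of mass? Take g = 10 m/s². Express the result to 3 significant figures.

a ≈ 3.92 m/s²

The moment of inertia is (1/2)MR², giving k ≡ I/(MR²) = 0.5.
Along the incline Mg sinθ − f = Ma, and torque about the center fR = Iα = kMR²(a/R) gives f = kMa.
Eliminating f: Mg sinθ = (1+k)Ma, so a = g sinθ/(1+k) = 10 × sin36° / 1.5 ≈ 3.92 m/s².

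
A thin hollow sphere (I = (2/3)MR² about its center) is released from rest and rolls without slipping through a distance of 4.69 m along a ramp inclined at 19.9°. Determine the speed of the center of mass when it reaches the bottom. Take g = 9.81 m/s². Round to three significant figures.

Here I = (2/3)MR², so the shape factor k = I/(MR²) = 2/3.
Since it rolls without slipping, ω = v/R and KE = ½Mv² + ½Iω² = ½(1+k)Mv² = (5/6)Mv².
The vertical drop is h = L sinθ = 4.69 × sin19.9° = 1.596 m.
Energy conservation: Mgh = (5/6)Mv², so v = √(2gh/(1+k)) = √(2 × 9.81 × 1.596 / 1.667) ≈ 4.34 m/s.

v ≈ 4.34 m/s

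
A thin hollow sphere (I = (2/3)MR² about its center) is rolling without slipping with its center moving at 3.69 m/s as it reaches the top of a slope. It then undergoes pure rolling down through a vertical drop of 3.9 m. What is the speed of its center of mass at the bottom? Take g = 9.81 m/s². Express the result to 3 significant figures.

v ≈ 7.72 m/s

With I = (2/3)MR², the ratio k = I/(MR²) is 2/3.
Pure rolling means v = ωR; then KE = ½Mv² + ½I(v/R)² = ½(1+k)Mv² = (5/6)Mv².
Energy conservation: (5/6)Mv₀² + Mgh = (5/6)Mv², so v² = v₀² + 2gh/(1+k).
v = √(3.69² + 2×9.81×3.9/1.667) = √59.53 ≈ 7.72 m/s.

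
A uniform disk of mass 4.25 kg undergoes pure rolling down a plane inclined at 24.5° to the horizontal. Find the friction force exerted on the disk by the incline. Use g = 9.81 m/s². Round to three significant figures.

Here I = (1/2)MR², so the shape factor k = I/(MR²) = 0.5.
Newton's second law down the slope: Mg sinθ − f = Ma. The torque equation fR = Iα (with α = a/R) gives f = kMa.
Combining, a = g sinθ/(1+k) and f = kMa = kMg sinθ/(1+k).
f = 0.5 × 4.25 × 9.81 × sin24.5° / 1.5 ≈ 5.76 N.

f ≈ 5.76 N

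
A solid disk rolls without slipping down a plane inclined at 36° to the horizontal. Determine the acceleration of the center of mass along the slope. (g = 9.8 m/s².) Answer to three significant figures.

a ≈ 3.84 m/s²

Here I = (1/2)MR², so the shape factor k = I/(MR²) = 0.5.
Along the incline Mg sinθ − f = Ma, and torque about the center fR = Iα = kMR²(a/R) gives f = kMa.
Eliminating f: Mg sinθ = (1+k)Ma, so a = g sinθ/(1+k) = 9.8 × sin36° / 1.5 ≈ 3.84 m/s².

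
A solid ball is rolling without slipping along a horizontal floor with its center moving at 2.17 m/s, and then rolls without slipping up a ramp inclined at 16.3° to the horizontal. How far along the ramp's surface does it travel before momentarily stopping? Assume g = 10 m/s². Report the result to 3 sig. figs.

d ≈ 1.17 m

With I = (2/5)MR², the ratio k = I/(MR²) is 0.4.
Since it rolls without slipping, ω = v/R and KE = ½Mv² + ½Iω² = ½(1+k)Mv² = (7/10)Mv².
Setting this equal to Mgh gives the vertical rise h = (1+k)v₀²/(2g) = 1.4×2.17²/(2×10) = 0.3296 m.
Along the incline, d = h/sinθ = 0.3296/sin16.3° ≈ 1.17 m.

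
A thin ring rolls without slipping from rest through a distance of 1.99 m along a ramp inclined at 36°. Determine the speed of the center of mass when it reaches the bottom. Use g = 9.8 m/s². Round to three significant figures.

v ≈ 3.39 m/s

Here I = MR², so the shape factor k = I/(MR²) = 1.
Pure rolling means v = ωR; then KE = ½Mv² + ½I(v/R)² = ½(1+k)Mv² = Mv².
The vertical drop is h = L sinθ = 1.99 × sin36° = 1.17 m.
Setting Mgh = Mv² gives v = √(2gh/(1+k)) = √(2·9.8·1.17/2) ≈ 3.39 m/s.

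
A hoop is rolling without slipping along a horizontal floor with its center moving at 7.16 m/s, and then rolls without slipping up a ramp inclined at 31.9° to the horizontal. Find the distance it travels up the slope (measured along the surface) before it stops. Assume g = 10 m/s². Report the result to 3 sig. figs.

d ≈ 9.70 m

The moment of inertia is MR², giving k ≡ I/(MR²) = 1.
Pure rolling means v = ωR; then KE = ½Mv² + ½I(v/R)² = ½(1+k)Mv² = Mv².
Setting this equal to Mgh gives the vertical rise h = (1+k)v₀²/(2g) = 2×7.16²/(2×10) = 5.127 m.
The distance along the slope is d = h/sinθ = 5.127/sin31.9° ≈ 9.70 m.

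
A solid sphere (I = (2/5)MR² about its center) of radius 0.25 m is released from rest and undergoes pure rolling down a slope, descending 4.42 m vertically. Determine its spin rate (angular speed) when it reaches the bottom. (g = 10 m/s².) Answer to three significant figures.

The moment of inertia is (2/5)MR², giving k ≡ I/(MR²) = 0.4.
Since it rolls without slipping, ω = v/R and KE = ½Mv² + ½Iω² = ½(1+k)Mv² = (7/10)Mv².
Energy conservation Mgh = ½(1+k)Mv² gives v = √(2gh/(1+k)) = √(2 × 10 × 4.42 / 1.4) = 7.946 m/s.
The angular speed follows from ω = v/R = 7.946/0.25 ≈ 31.8 rad/s.

ω ≈ 31.8 rad/s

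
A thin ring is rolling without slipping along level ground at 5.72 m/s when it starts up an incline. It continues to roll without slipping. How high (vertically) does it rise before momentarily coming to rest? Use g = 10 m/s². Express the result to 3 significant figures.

With I = MR², the ratio k = I/(MR²) is 1.
The rolling condition ω = v/R makes the rotational term ½I(v/R)² = ½kMv², so KE_total = ½(1+k)Mv² = Mv².
All of this converts to potential energy at the highest point: Mv₀² = Mgh.
Thus h = (1+k)v₀²/(2g) = 2 × 5.72² / (2 × 10) ≈ 3.27 m.

h ≈ 3.27 m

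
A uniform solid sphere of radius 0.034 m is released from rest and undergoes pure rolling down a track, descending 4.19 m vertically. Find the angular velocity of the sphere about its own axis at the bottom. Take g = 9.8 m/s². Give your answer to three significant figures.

For this body I = (2/5)MR², i.e. k = I/(MR²) = 0.4.
The rolling condition ω = v/R makes the rotational term ½I(v/R)² = ½kMv², so KE_total = ½(1+k)Mv² = (7/10)Mv².
Energy conservation Mgh = ½(1+k)Mv² gives v = √(2gh/(1+k)) = √(2 × 9.8 × 4.19 / 1.4) = 7.659 m/s.
Then ω = v/R = 7.659 / 0.034 ≈ 225 rad/s.

ω ≈ 225 rad/s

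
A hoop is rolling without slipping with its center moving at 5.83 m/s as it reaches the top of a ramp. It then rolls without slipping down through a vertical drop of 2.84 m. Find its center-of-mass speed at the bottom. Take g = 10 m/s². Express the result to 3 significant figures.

v ≈ 7.90 m/s

Here I = MR², so the shape factor k = I/(MR²) = 1.
Pure rolling means v = ωR; then KE = ½Mv² + ½I(v/R)² = ½(1+k)Mv² = Mv².
Energy conservation: Mv₀² + Mgh = Mv², so v² = v₀² + 2gh/(1+k).
v = √(5.83² + 2×10×2.84/2) = √62.39 ≈ 7.90 m/s.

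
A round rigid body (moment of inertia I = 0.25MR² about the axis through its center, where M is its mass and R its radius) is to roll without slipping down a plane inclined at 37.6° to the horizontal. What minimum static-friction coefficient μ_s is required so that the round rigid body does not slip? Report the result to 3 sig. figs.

With I = 0.25MR², the ratio k = I/(MR²) is 0.25.
Translational: Mg sinθ − f = Ma. Rotational about the CM: fR = Iα = kMRa, so f = kMa.
These give a = g sinθ/(1+k) and the required friction f = kMg sinθ/(1+k).
The normal force is N = Mg cosθ, so μ_min = f/N = k tanθ/(1+k).
μ_min = 0.25 × tan37.6° / 1.25 ≈ 0.154.

μ_min ≈ 0.154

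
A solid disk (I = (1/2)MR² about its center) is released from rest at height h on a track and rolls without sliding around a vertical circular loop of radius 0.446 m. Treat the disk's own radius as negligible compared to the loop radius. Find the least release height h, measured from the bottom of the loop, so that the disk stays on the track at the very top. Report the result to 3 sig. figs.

h_min ≈ 1.23 m

For this body I = (1/2)MR², i.e. k = I/(MR²) = 0.5.
At the top, contact is just lost when gravity alone supplies the centripetal force: Mg = Mv_top²/r, i.e. v_top² = gr.
With ω = v/R, the kinetic energy at speed v is ½(1+k)Mv² = (3/4)Mv².
Energy conservation from release (height h) to the top (height 2r): Mgh = Mg(2r) + (3/4)M·gr.
Thus h_min = 2r + (1+k)r/2 = r(2 + 1.5/2) = 0.446 × 2.75 ≈ 1.23 m.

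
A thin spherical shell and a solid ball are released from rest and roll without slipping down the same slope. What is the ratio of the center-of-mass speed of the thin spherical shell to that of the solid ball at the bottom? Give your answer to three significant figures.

Each satisfies Mgh = ½(1+k)Mv² with k = I/(MR²), so v ∝ 1/√(1+k).
For the thin spherical shell k = 2/3; for the solid ball k = 0.4.
v₁/v₂ = √((1+k₂)/(1+k₁)) = √(1.4/1.667) ≈ 0.917.

v_ratio ≈ 0.917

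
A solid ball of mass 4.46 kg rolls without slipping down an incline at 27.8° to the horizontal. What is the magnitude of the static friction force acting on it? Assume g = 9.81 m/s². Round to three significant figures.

f ≈ 5.83 N

The moment of inertia is (2/5)MR², giving k ≡ I/(MR²) = 0.4.
Translational: Mg sinθ − f = Ma. Rotational about the CM: fR = Iα = kMRa, so f = kMa.
Combining, a = g sinθ/(1+k) and f = kMa = kMg sinθ/(1+k).
f = 0.4 × 4.46 × 9.81 × sin27.8° / 1.4 ≈ 5.83 N.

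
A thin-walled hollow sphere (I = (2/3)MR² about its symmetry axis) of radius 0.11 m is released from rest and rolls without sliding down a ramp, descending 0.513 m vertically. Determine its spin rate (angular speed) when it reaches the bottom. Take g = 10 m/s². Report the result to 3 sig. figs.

The moment of inertia is (2/3)MR², giving k ≡ I/(MR²) = 2/3.
Rolling without slipping gives ω = v/R, so the total kinetic energy is ½Mv² + ½Iω² = ½(1+k)Mv² = (5/6)Mv².
Energy conservation Mgh = ½(1+k)Mv² gives v = √(2gh/(1+k)) = √(2 × 10 × 0.513 / 1.667) = 2.481 m/s.
The angular speed follows from ω = v/R = 2.481/0.11 ≈ 22.6 rad/s.

ω ≈ 22.6 rad/s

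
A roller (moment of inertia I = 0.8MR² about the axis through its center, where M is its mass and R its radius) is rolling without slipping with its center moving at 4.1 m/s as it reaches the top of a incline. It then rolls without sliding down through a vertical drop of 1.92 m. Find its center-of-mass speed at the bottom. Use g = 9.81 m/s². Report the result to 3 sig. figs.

v ≈ 6.14 m/s

For this body I = 0.8MR², i.e. k = I/(MR²) = 0.8.
The rolling condition ω = v/R makes the rotational term ½I(v/R)² = ½kMv², so KE_total = ½(1+k)Mv² = (9/10)Mv².
Energy conservation: (9/10)Mv₀² + Mgh = (9/10)Mv², so v² = v₀² + 2gh/(1+k).
v = √(4.1² + 2×9.81×1.92/1.8) = √37.74 ≈ 6.14 m/s.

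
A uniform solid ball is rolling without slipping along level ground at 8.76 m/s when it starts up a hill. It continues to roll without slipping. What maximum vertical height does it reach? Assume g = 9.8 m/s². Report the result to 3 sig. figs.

h ≈ 5.48 m

The moment of inertia is (2/5)MR², giving k ≡ I/(MR²) = 0.4.
Since it rolls without slipping, ω = v/R and KE = ½Mv² + ½Iω² = ½(1+k)Mv² = (7/10)Mv².
At the top the kinetic energy is zero, so (7/10)Mv₀² = Mgh.
Thus h = (1+k)v₀²/(2g) = 1.4 × 8.76² / (2 × 9.8) ≈ 5.48 m.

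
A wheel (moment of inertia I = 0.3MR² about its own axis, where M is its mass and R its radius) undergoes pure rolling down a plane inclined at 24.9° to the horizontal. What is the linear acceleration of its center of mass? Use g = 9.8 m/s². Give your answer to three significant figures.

The moment of inertia is 0.3MR², giving k ≡ I/(MR²) = 0.3.
Along the incline Mg sinθ − f = Ma, and torque about the center fR = Iα = kMR²(a/R) gives f = kMa.
Eliminating f: Mg sinθ = (1+k)Ma, so a = g sinθ/(1+k) = 9.8 × sin24.9° / 1.3 ≈ 3.17 m/s².

a ≈ 3.17 m/s²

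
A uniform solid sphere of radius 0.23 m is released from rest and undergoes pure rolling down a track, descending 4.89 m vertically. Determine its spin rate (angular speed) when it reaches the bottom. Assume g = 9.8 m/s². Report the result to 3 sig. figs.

ω ≈ 36.0 rad/s

Here I = (2/5)MR², so the shape factor k = I/(MR²) = 0.4.
Pure rolling means v = ωR; then KE = ½Mv² + ½I(v/R)² = ½(1+k)Mv² = (7/10)Mv².
Energy conservation Mgh = ½(1+k)Mv² gives v = √(2gh/(1+k)) = √(2 × 9.8 × 4.89 / 1.4) = 8.274 m/s.
The angular speed follows from ω = v/R = 8.274/0.23 ≈ 36.0 rad/s.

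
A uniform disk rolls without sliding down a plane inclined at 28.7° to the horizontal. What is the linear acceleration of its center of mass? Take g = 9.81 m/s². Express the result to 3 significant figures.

Here I = (1/2)MR², so the shape factor k = I/(MR²) = 0.5.
Along the incline Mg sinθ − f = Ma, and torque about the center fR = Iα = kMR²(a/R) gives f = kMa.
Eliminating f: Mg sinθ = (1+k)Ma, so a = g sinθ/(1+k) = 9.81 × sin28.7° / 1.5 ≈ 3.14 m/s².

a ≈ 3.14 m/s²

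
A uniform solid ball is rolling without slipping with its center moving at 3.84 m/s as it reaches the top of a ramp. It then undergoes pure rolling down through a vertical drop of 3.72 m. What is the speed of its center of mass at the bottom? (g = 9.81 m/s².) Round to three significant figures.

Here I = (2/5)MR², so the shape factor k = I/(MR²) = 0.4.
Rolling without slipping gives ω = v/R, so the total kinetic energy is ½Mv² + ½Iω² = ½(1+k)Mv² = (7/10)Mv².
Conserving energy between top and bottom: (7/10)Mv² = (7/10)Mv₀² + Mgh, hence v² = v₀² + 2gh/(1+k).
v = √(3.84² + 2×9.81×3.72/1.4) = √66.88 ≈ 8.18 m/s.

v ≈ 8.18 m/s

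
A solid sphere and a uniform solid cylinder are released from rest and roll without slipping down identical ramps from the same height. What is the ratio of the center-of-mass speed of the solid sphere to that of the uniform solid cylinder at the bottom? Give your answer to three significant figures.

v_ratio ≈ 1.04

Each satisfies Mgh = ½(1+k)Mv² with k = I/(MR²), so v ∝ 1/√(1+k).
For the solid sphere k = 0.4; for the uniform solid cylinder k = 0.5.
v₁/v₂ = √((1+k₂)/(1+k₁)) = √(1.5/1.4) ≈ 1.04.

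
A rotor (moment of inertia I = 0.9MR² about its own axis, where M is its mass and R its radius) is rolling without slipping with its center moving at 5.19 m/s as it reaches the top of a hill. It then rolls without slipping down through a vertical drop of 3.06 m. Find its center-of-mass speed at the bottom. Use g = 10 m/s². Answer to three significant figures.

For this body I = 0.9MR², i.e. k = I/(MR²) = 0.9.
The rolling condition ω = v/R makes the rotational term ½I(v/R)² = ½kMv², so KE_total = ½(1+k)Mv² = (19/20)Mv².
Conserving energy between top and bottom: (19/20)Mv² = (19/20)Mv₀² + Mgh, hence v² = v₀² + 2gh/(1+k).
v = √(5.19² + 2×10×3.06/1.9) = √59.15 ≈ 7.69 m/s.

v ≈ 7.69 m/s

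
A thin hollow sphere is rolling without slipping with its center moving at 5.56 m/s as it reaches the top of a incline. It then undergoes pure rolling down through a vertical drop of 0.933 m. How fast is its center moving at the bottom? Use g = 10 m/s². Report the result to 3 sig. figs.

Here I = (2/3)MR², so the shape factor k = I/(MR²) = 2/3.
Since it rolls without slipping, ω = v/R and KE = ½Mv² + ½Iω² = ½(1+k)Mv² = (5/6)Mv².
Energy conservation: (5/6)Mv₀² + Mgh = (5/6)Mv², so v² = v₀² + 2gh/(1+k).
v = √(5.56² + 2×10×0.933/1.667) = √42.11 ≈ 6.49 m/s.

v ≈ 6.49 m/s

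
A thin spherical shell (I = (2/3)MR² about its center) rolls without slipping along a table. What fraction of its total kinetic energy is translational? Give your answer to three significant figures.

fraction ≈ 0.600

With I = (2/3)MR², the ratio k = I/(MR²) is 2/3.
Since ω = v/R, the translational part is ½Mv² and the rotational part is ½I(v/R)² = ½kMv²; the total is ½(1+k)Mv².
The translational fraction is therefore 1/(1+k) = 1/1.667 ≈ 0.600.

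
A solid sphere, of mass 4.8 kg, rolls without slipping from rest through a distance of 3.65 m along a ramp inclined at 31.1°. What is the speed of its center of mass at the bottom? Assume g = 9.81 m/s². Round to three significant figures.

Here I = (2/5)MR², so the shape factor k = I/(MR²) = 0.4.
Pure rolling means v = ωR; then KE = ½Mv² + ½I(v/R)² = ½(1+k)Mv² = (7/10)Mv².
The vertical drop is h = L sinθ = 3.65 × sin31.1° = 1.885 m.
Energy conservation: Mgh = (7/10)Mv², so v = √(2gh/(1+k)) = √(2 × 9.81 × 1.885 / 1.4) ≈ 5.14 m/s.

v ≈ 5.14 m/s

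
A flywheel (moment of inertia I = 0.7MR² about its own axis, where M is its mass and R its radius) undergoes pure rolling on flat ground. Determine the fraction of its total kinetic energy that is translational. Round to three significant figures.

For this body I = 0.7MR², i.e. k = I/(MR²) = 0.7.
Since ω = v/R, the translational part is ½Mv² and the rotational part is ½I(v/R)² = ½kMv²; the total is ½(1+k)Mv².
The translational fraction is therefore 1/(1+k) = 1/1.7 ≈ 0.588.

fraction ≈ 0.588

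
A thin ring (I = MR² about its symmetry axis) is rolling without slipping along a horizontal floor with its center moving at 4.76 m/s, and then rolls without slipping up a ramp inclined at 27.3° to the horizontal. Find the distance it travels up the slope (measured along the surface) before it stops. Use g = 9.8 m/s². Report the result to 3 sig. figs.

d ≈ 5.04 m

With I = MR², the ratio k = I/(MR²) is 1.
Pure rolling means v = ωR; then KE = ½Mv² + ½I(v/R)² = ½(1+k)Mv² = Mv².
Setting this equal to Mgh gives the vertical rise h = (1+k)v₀²/(2g) = 2×4.76²/(2×9.8) = 2.312 m.
The distance along the slope is d = h/sinθ = 2.312/sin27.3° ≈ 5.04 m.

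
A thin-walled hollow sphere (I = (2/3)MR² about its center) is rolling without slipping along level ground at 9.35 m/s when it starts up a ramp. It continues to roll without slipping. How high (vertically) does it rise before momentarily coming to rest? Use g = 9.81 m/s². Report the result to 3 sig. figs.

h ≈ 7.43 m

With I = (2/3)MR², the ratio k = I/(MR²) is 2/3.
Rolling without slipping gives ω = v/R, so the total kinetic energy is ½Mv² + ½Iω² = ½(1+k)Mv² = (5/6)Mv².
All of this converts to potential energy at the highest point: (5/6)Mv₀² = Mgh.
Thus h = (1+k)v₀²/(2g) = 1.667 × 9.35² / (2 × 9.81) ≈ 7.43 m.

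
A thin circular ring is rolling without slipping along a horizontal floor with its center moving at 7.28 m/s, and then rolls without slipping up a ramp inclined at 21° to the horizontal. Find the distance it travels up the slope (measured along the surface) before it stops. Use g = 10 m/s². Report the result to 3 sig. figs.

d ≈ 14.8 m

Here I = MR², so the shape factor k = I/(MR²) = 1.
Since it rolls without slipping, ω = v/R and KE = ½Mv² + ½Iω² = ½(1+k)Mv² = Mv².
Setting this equal to Mgh gives the vertical rise h = (1+k)v₀²/(2g) = 2×7.28²/(2×10) = 5.3 m.
Along the incline, d = h/sinθ = 5.3/sin21° ≈ 14.8 m.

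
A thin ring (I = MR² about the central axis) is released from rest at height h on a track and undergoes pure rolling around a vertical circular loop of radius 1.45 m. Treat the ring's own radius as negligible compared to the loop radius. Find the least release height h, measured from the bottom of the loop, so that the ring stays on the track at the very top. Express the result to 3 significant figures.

h_min ≈ 4.35 m

With I = MR², the ratio k = I/(MR²) is 1.
At the top of the loop, the minimum-contact condition is Mg = Mv_top²/r, so v_top² = gr.
With ω = v/R, the kinetic energy at speed v is ½(1+k)Mv² = Mv².
Energy conservation from release (height h) to the top (height 2r): Mgh = Mg(2r) + M·gr.
Thus h_min = 2r + (1+k)r/2 = r(2 + 2/2) = 1.45 × 3 ≈ 4.35 m.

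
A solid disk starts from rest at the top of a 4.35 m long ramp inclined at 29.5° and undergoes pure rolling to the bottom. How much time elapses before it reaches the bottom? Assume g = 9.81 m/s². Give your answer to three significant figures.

The moment of inertia is (1/2)MR², giving k ≡ I/(MR²) = 0.5.
Newton's second law down the slope: Mg sinθ − f = Ma. The torque equation fR = Iα (with α = a/R) gives f = kMa.
Hence a = g sinθ/(1+k) = 9.81×sin29.5°/1.5 = 3.22 m/s².
Starting from rest, L = ½at², so t = √(2L/a) = √(2×4.35/3.22) ≈ 1.64 s.

t ≈ 1.64 s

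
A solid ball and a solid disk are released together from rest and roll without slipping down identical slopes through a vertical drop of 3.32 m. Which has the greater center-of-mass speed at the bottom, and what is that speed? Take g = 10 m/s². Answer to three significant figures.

For rolling without slipping, Mgh = ½(1+k)Mv² where k = I/(MR²), so v = √(2gh/(1+k)).
Solid ball: k = 0.4, giving v = √(2×10×3.32/1.4) = 6.887 m/s.
Solid disk: k = 0.5, giving v = √(2×10×3.32/1.5) = 6.653 m/s.
The smaller k wins: the solid ball, at ≈ 6.89 m/s.

the solid ball, at v ≈ 6.89 m/s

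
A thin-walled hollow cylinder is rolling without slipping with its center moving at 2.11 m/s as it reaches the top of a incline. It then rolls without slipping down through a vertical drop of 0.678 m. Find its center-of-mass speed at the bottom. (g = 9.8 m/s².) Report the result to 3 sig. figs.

v ≈ 3.33 m/s

The moment of inertia is MR², giving k ≡ I/(MR²) = 1.
The rolling condition ω = v/R makes the rotational term ½I(v/R)² = ½kMv², so KE_total = ½(1+k)Mv² = Mv².
Energy conservation: Mv₀² + Mgh = Mv², so v² = v₀² + 2gh/(1+k).
v = √(2.11² + 2×9.8×0.678/2) = √11.1 ≈ 3.33 m/s.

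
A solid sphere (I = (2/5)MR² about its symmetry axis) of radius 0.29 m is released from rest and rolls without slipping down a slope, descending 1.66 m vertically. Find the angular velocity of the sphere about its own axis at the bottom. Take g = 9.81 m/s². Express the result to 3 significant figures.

ω ≈ 16.6 rad/s

With I = (2/5)MR², the ratio k = I/(MR²) is 0.4.
The rolling condition ω = v/R makes the rotational term ½I(v/R)² = ½kMv², so KE_total = ½(1+k)Mv² = (7/10)Mv².
Energy conservation Mgh = ½(1+k)Mv² gives v = √(2gh/(1+k)) = √(2 × 9.81 × 1.66 / 1.4) = 4.823 m/s.
Then ω = v/R = 4.823 / 0.29 ≈ 16.6 rad/s.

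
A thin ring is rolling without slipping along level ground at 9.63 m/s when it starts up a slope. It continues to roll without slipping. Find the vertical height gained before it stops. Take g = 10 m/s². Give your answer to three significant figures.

h ≈ 9.27 m

Here I = MR², so the shape factor k = I/(MR²) = 1.
Pure rolling means v = ωR; then KE = ½Mv² + ½I(v/R)² = ½(1+k)Mv² = Mv².
All of this converts to potential energy at the highest point: Mv₀² = Mgh.
Thus h = (1+k)v₀²/(2g) = 2 × 9.63² / (2 × 10) ≈ 9.27 m.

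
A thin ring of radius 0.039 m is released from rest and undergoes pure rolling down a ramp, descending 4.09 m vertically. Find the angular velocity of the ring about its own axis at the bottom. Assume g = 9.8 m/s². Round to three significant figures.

ω ≈ 162 rad/s

With I = MR², the ratio k = I/(MR²) is 1.
Since it rolls without slipping, ω = v/R and KE = ½Mv² + ½Iω² = ½(1+k)Mv² = Mv².
Energy conservation Mgh = ½(1+k)Mv² gives v = √(2gh/(1+k)) = √(2 × 9.8 × 4.09 / 2) = 6.331 m/s.
The angular speed follows from ω = v/R = 6.331/0.039 ≈ 162 rad/s.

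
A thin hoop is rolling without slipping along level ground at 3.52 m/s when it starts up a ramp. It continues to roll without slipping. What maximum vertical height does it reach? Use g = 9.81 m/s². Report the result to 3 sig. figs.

Here I = MR², so the shape factor k = I/(MR²) = 1.
The rolling condition ω = v/R makes the rotational term ½I(v/R)² = ½kMv², so KE_total = ½(1+k)Mv² = Mv².
All of this converts to potential energy at the highest point: Mv₀² = Mgh.
Thus h = (1+k)v₀²/(2g) = 2 × 3.52² / (2 × 9.81) ≈ 1.26 m.

h ≈ 1.26 m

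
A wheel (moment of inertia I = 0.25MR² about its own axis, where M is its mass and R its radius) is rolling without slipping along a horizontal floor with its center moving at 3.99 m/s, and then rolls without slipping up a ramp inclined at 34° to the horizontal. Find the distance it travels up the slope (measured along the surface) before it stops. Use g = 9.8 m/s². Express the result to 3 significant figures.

Here I = 0.25MR², so the shape factor k = I/(MR²) = 0.25.
Pure rolling means v = ωR; then KE = ½Mv² + ½I(v/R)² = ½(1+k)Mv² = (5/8)Mv².
Setting this equal to Mgh gives the vertical rise h = (1+k)v₀²/(2g) = 1.25×3.99²/(2×9.8) = 1.015 m.
The distance along the slope is d = h/sinθ = 1.015/sin34° ≈ 1.82 m.

d ≈ 1.82 m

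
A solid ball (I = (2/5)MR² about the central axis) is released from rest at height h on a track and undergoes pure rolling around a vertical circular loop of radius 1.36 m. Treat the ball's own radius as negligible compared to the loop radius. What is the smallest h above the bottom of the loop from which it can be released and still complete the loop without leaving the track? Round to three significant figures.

For this body I = (2/5)MR², i.e. k = I/(MR²) = 0.4.
At the top, contact is just lost when gravity alone supplies the centripetal force: Mg = Mv_top²/r, i.e. v_top² = gr.
With ω = v/R, the kinetic energy at speed v is ½(1+k)Mv² = (7/10)Mv².
Energy conservation from release (height h) to the top (height 2r): Mgh = Mg(2r) + (7/10)M·gr.
Thus h_min = 2r + (1+k)r/2 = r(2 + 1.4/2) = 1.36 × 2.7 ≈ 3.67 m.

h_min ≈ 3.67 m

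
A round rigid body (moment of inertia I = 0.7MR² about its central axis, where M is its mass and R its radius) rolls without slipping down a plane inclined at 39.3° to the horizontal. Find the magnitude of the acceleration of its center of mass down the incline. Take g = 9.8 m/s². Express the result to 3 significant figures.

a ≈ 3.65 m/s²

For this body I = 0.7MR², i.e. k = I/(MR²) = 0.7.
Translational: Mg sinθ − f = Ma. Rotational about the CM: fR = Iα = kMRa, so f = kMa.
Eliminating f: Mg sinθ = (1+k)Ma, so a = g sinθ/(1+k) = 9.8 × sin39.3° / 1.7 ≈ 3.65 m/s².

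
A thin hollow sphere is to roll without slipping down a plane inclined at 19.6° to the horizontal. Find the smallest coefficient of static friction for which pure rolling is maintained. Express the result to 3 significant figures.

μ_min ≈ 0.142

Here I = (2/3)MR², so the shape factor k = I/(MR²) = 2/3.
Translational: Mg sinθ − f = Ma. Rotational about the CM: fR = Iα = kMRa, so f = kMa.
These give a = g sinθ/(1+k) and the required friction f = kMg sinθ/(1+k).
The normal force is N = Mg cosθ, so μ_min = f/N = k tanθ/(1+k).
μ_min = (2/3) × tan19.6° / 1.667 ≈ 0.142.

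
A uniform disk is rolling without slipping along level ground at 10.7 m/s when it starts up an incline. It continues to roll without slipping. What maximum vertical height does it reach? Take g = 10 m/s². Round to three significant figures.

h ≈ 8.59 m

With I = (1/2)MR², the ratio k = I/(MR²) is 0.5.
Rolling without slipping gives ω = v/R, so the total kinetic energy is ½Mv² + ½Iω² = ½(1+k)Mv² = (3/4)Mv².
At the top the kinetic energy is zero, so (3/4)Mv₀² = Mgh.
Thus h = (1+k)v₀²/(2g) = 1.5 × 10.7² / (2 × 10) ≈ 8.59 m.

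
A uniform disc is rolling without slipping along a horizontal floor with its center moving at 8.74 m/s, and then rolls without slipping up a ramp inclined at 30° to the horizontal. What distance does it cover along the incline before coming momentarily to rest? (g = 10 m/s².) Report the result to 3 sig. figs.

With I = (1/2)MR², the ratio k = I/(MR²) is 0.5.
Since it rolls without slipping, ω = v/R and KE = ½Mv² + ½Iω² = ½(1+k)Mv² = (3/4)Mv².
Setting this equal to Mgh gives the vertical rise h = (1+k)v₀²/(2g) = 1.5×8.74²/(2×10) = 5.729 m.
Along the incline, d = h/sinθ = 5.729/sin30° ≈ 11.5 m.

d ≈ 11.5 m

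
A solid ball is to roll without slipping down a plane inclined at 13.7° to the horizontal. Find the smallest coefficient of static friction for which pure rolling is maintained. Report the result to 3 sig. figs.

Here I = (2/5)MR², so the shape factor k = I/(MR²) = 0.4.
Translational: Mg sinθ − f = Ma. Rotational about the CM: fR = Iα = kMRa, so f = kMa.
These give a = g sinθ/(1+k) and the required friction f = kMg sinθ/(1+k).
With N = Mg cosθ, the no-slip condition f ≤ μN gives μ_min = f/N = k tanθ/(1+k).
μ_min = 0.4 × tan13.7° / 1.4 ≈ 0.0696.

μ_min ≈ 0.0696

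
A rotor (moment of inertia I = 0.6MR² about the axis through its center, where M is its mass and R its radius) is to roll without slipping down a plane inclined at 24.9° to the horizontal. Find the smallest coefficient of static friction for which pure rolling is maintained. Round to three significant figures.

For this body I = 0.6MR², i.e. k = I/(MR²) = 0.6.
Translational: Mg sinθ − f = Ma. Rotational about the CM: fR = Iα = kMRa, so f = kMa.
These give a = g sinθ/(1+k) and the required friction f = kMg sinθ/(1+k).
With N = Mg cosθ, the no-slip condition f ≤ μN gives μ_min = f/N = k tanθ/(1+k).
μ_min = 0.6 × tan24.9° / 1.6 ≈ 0.174.

μ_min ≈ 0.174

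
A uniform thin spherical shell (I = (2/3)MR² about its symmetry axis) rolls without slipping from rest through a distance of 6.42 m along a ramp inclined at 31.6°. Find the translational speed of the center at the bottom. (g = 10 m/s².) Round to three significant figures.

The moment of inertia is (2/3)MR², giving k ≡ I/(MR²) = 2/3.
Rolling without slipping gives ω = v/R, so the total kinetic energy is ½Mv² + ½Iω² = ½(1+k)Mv² = (5/6)Mv².
The vertical drop is h = L sinθ = 6.42 × sin31.6° = 3.364 m.
Energy conservation: Mgh = (5/6)Mv², so v = √(2gh/(1+k)) = √(2 × 10 × 3.364 / 1.667) ≈ 6.35 m/s.

v ≈ 6.35 m/s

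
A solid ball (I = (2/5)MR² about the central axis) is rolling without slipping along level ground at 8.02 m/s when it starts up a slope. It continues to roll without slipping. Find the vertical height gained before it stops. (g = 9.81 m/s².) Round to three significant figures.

h ≈ 4.59 m

With I = (2/5)MR², the ratio k = I/(MR²) is 0.4.
Since it rolls without slipping, ω = v/R and KE = ½Mv² + ½Iω² = ½(1+k)Mv² = (7/10)Mv².
At the top the kinetic energy is zero, so (7/10)Mv₀² = Mgh.
Thus h = (1+k)v₀²/(2g) = 1.4 × 8.02² / (2 × 9.81) ≈ 4.59 m.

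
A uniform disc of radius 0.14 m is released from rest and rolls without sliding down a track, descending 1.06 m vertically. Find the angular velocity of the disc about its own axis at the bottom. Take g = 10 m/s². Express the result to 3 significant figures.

ω ≈ 26.9 rad/s

With I = (1/2)MR², the ratio k = I/(MR²) is 0.5.
Rolling without slipping gives ω = v/R, so the total kinetic energy is ½Mv² + ½Iω² = ½(1+k)Mv² = (3/4)Mv².
Energy conservation Mgh = ½(1+k)Mv² gives v = √(2gh/(1+k)) = √(2 × 10 × 1.06 / 1.5) = 3.759 m/s.
Then ω = v/R = 3.759 / 0.14 ≈ 26.9 rad/s.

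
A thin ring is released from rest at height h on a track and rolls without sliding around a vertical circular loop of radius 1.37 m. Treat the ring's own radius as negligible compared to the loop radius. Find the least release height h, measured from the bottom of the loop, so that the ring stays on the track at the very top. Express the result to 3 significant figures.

h_min ≈ 4.11 m

For this body I = MR², i.e. k = I/(MR²) = 1.
At the top, contact is just lost when gravity alone supplies the centripetal force: Mg = Mv_top²/r, i.e. v_top² = gr.
With ω = v/R, the kinetic energy at speed v is ½(1+k)Mv² = Mv².
Energy conservation from release (height h) to the top (height 2r): Mgh = Mg(2r) + M·gr.
Thus h_min = 2r + (1+k)r/2 = r(2 + 2/2) = 1.37 × 3 ≈ 4.11 m.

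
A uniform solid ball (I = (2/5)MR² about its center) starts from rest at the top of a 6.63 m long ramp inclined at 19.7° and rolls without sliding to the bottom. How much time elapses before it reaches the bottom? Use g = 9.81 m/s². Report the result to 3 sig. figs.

t ≈ 2.37 s

With I = (2/5)MR², the ratio k = I/(MR²) is 0.4.
Along the incline Mg sinθ − f = Ma, and torque about the center fR = Iα = kMR²(a/R) gives f = kMa.
Hence a = g sinθ/(1+k) = 9.81×sin19.7°/1.4 = 2.362 m/s².
With constant a from rest, t = √(2L/a) = √(2·6.63/2.362) ≈ 2.37 s.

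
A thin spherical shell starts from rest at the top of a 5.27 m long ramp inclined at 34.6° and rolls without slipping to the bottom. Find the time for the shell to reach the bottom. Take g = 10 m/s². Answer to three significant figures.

The moment of inertia is (2/3)MR², giving k ≡ I/(MR²) = 2/3.
Translational: Mg sinθ − f = Ma. Rotational about the CM: fR = Iα = kMRa, so f = kMa.
Hence a = g sinθ/(1+k) = 10×sin34.6°/1.667 = 3.407 m/s².
Starting from rest, L = ½at², so t = √(2L/a) = √(2×5.27/3.407) ≈ 1.76 s.

t ≈ 1.76 s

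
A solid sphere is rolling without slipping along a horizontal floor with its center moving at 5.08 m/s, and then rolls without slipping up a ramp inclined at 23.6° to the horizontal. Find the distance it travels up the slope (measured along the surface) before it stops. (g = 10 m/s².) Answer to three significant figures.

d ≈ 4.51 m

Here I = (2/5)MR², so the shape factor k = I/(MR²) = 0.4.
Since it rolls without slipping, ω = v/R and KE = ½Mv² + ½Iω² = ½(1+k)Mv² = (7/10)Mv².
Setting this equal to Mgh gives the vertical rise h = (1+k)v₀²/(2g) = 1.4×5.08²/(2×10) = 1.806 m.
Along the incline, d = h/sinθ = 1.806/sin23.6° ≈ 4.51 m.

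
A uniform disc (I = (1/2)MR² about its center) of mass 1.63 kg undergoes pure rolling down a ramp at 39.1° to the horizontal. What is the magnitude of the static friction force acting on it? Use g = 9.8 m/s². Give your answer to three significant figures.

The moment of inertia is (1/2)MR², giving k ≡ I/(MR²) = 0.5.
Along the incline Mg sinθ − f = Ma, and torque about the center fR = Iα = kMR²(a/R) gives f = kMa.
Combining, a = g sinθ/(1+k) and f = kMa = kMg sinθ/(1+k).
f = 0.5 × 1.63 × 9.8 × sin39.1° / 1.5 ≈ 3.36 N.

f ≈ 3.36 N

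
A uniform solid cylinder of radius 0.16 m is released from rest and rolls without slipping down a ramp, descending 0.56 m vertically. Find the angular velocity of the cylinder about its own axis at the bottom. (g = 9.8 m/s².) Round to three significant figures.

The moment of inertia is (1/2)MR², giving k ≡ I/(MR²) = 0.5.
The rolling condition ω = v/R makes the rotational term ½I(v/R)² = ½kMv², so KE_total = ½(1+k)Mv² = (3/4)Mv².
Energy conservation Mgh = ½(1+k)Mv² gives v = √(2gh/(1+k)) = √(2 × 9.8 × 0.56 / 1.5) = 2.705 m/s.
Then ω = v/R = 2.705 / 0.16 ≈ 16.9 rad/s.

ω ≈ 16.9 rad/s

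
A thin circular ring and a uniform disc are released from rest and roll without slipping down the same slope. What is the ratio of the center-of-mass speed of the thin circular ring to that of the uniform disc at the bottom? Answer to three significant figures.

v_ratio ≈ 0.866

Each satisfies Mgh = ½(1+k)Mv² with k = I/(MR²), so v ∝ 1/√(1+k).
For the thin circular ring k = 1; for the uniform disc k = 0.5.
v₁/v₂ = √((1+k₂)/(1+k₁)) = √(1.5/2) ≈ 0.866.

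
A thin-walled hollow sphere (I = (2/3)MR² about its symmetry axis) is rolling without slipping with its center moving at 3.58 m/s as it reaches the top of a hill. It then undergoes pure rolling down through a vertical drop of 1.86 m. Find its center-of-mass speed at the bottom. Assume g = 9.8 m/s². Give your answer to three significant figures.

Here I = (2/3)MR², so the shape factor k = I/(MR²) = 2/3.
Since it rolls without slipping, ω = v/R and KE = ½Mv² + ½Iω² = ½(1+k)Mv² = (5/6)Mv².
Conserving energy between top and bottom: (5/6)Mv² = (5/6)Mv₀² + Mgh, hence v² = v₀² + 2gh/(1+k).
v = √(3.58² + 2×9.8×1.86/1.667) = √34.69 ≈ 5.89 m/s.

v ≈ 5.89 m/s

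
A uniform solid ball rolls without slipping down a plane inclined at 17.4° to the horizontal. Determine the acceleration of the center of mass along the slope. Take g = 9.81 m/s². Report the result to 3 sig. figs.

Here I = (2/5)MR², so the shape factor k = I/(MR²) = 0.4.
Translational: Mg sinθ − f = Ma. Rotational about the CM: fR = Iα = kMRa, so f = kMa.
Eliminating f: Mg sinθ = (1+k)Ma, so a = g sinθ/(1+k) = 9.81 × sin17.4° / 1.4 ≈ 2.10 m/s².

a ≈ 2.10 m/s²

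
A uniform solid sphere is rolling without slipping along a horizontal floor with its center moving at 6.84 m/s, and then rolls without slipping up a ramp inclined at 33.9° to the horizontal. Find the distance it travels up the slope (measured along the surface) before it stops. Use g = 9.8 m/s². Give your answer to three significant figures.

Here I = (2/5)MR², so the shape factor k = I/(MR²) = 0.4.
Since it rolls without slipping, ω = v/R and KE = ½Mv² + ½Iω² = ½(1+k)Mv² = (7/10)Mv².
Setting this equal to Mgh gives the vertical rise h = (1+k)v₀²/(2g) = 1.4×6.84²/(2×9.8) = 3.342 m.
The distance along the slope is d = h/sinθ = 3.342/sin33.9° ≈ 5.99 m.

d ≈ 5.99 m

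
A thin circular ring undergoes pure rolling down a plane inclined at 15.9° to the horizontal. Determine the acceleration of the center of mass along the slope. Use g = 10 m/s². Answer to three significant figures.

With I = MR², the ratio k = I/(MR²) is 1.
Translational: Mg sinθ − f = Ma. Rotational about the CM: fR = Iα = kMRa, so f = kMa.
Eliminating f: Mg sinθ = (1+k)Ma, so a = g sinθ/(1+k) = 10 × sin15.9° / 2 ≈ 1.37 m/s².

a ≈ 1.37 m/s²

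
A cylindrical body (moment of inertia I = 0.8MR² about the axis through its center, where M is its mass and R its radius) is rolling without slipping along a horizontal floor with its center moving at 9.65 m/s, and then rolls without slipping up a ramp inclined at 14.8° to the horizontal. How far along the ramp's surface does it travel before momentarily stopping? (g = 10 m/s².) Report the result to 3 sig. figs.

d ≈ 32.8 m

Here I = 0.8MR², so the shape factor k = I/(MR²) = 0.8.
Pure rolling means v = ωR; then KE = ½Mv² + ½I(v/R)² = ½(1+k)Mv² = (9/10)Mv².
Setting this equal to Mgh gives the vertical rise h = (1+k)v₀²/(2g) = 1.8×9.65²/(2×10) = 8.381 m.
The distance along the slope is d = h/sinθ = 8.381/sin14.8° ≈ 32.8 m.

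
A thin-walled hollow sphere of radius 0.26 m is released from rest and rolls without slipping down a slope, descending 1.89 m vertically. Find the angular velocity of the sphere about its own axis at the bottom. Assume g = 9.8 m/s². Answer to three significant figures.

ω ≈ 18.1 rad/s

Here I = (2/3)MR², so the shape factor k = I/(MR²) = 2/3.
Rolling without slipping gives ω = v/R, so the total kinetic energy is ½Mv² + ½Iω² = ½(1+k)Mv² = (5/6)Mv².
Energy conservation Mgh = ½(1+k)Mv² gives v = √(2gh/(1+k)) = √(2 × 9.8 × 1.89 / 1.667) = 4.714 m/s.
The angular speed follows from ω = v/R = 4.714/0.26 ≈ 18.1 rad/s.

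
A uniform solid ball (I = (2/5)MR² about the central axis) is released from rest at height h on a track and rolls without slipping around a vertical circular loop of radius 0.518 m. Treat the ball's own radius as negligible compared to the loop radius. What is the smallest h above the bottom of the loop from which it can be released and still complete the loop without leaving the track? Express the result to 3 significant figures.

The moment of inertia is (2/5)MR², giving k ≡ I/(MR²) = 0.4.
At the top, contact is just lost when gravity alone supplies the centripetal force: Mg = Mv_top²/r, i.e. v_top² = gr.
With ω = v/R, the kinetic energy at speed v is ½(1+k)Mv² = (7/10)Mv².
Energy conservation from release (height h) to the top (height 2r): Mgh = Mg(2r) + (7/10)M·gr.
Thus h_min = 2r + (1+k)r/2 = r(2 + 1.4/2) = 0.518 × 2.7 ≈ 1.40 m.

h_min ≈ 1.40 m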